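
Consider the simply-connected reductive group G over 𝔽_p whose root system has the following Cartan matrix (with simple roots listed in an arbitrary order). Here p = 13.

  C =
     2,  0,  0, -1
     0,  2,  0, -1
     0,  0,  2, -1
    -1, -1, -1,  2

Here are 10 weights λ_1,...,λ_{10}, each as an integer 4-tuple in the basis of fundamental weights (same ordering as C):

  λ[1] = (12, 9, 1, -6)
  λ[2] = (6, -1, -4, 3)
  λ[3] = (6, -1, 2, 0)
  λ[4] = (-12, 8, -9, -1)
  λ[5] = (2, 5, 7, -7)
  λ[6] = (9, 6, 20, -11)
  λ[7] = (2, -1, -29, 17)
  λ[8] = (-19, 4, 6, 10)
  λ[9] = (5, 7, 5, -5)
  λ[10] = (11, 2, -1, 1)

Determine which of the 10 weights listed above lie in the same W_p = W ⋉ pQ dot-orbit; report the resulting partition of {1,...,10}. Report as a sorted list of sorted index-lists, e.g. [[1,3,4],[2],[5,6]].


Dynkin diagram of C (from the 6 off-diagonal −1 entries): D_4.

Alcove-folded reps (p=13, 10 weights, presented ϖ-order):

  λ_1+ρ ↦ (3, 0, 2, 3);  λ_2+ρ ↦ (7, 0, 3, 1);  λ_3+ρ ↦ (7, 0, 3, 1);  λ_4+ρ ↦ (2, 0, 1, 2);  λ_5+ρ ↦ (3, 0, 2, 3);  λ_6+ρ ↦ (3, 0, 2, 3);  λ_7+ρ ↦ (3, 0, 2, 3);  λ_8+ρ ↦ (3, 0, 2, 3);  λ_9+ρ ↦ (2, 4, 2, 1);  λ_10+ρ ↦ (7, 0, 3, 1)

Grouping the 10 weights by Ā_13-representative: 4 linkage classes.

[[1, 5, 6, 7, 8], [2, 3, 10], [4], [9]]


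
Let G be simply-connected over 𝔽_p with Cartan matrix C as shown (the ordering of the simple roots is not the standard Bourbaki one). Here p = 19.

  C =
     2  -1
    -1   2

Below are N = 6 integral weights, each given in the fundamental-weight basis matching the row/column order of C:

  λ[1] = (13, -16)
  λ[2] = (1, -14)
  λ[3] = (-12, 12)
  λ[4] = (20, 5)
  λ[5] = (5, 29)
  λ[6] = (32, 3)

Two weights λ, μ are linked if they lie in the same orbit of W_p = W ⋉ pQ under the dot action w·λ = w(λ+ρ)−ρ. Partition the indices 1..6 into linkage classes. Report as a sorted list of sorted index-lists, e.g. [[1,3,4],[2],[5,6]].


Cartan matrix: type A_2 (|W|=6); un-permuting the 2 rows.

Alcove-folded reps (p=19, 6 weights, presented ϖ-order):

  λ_1 → (1, 14) · λ_2 → (11, 2) · λ_3 → (11, 2) · λ_4 → (11, 2) · λ_5 → (11, 2) · λ_6 → (1, 14)

Linkage partition of the 6 weights (2 classes, p=19):

[[1, 6], [2, 3, 4, 5]]


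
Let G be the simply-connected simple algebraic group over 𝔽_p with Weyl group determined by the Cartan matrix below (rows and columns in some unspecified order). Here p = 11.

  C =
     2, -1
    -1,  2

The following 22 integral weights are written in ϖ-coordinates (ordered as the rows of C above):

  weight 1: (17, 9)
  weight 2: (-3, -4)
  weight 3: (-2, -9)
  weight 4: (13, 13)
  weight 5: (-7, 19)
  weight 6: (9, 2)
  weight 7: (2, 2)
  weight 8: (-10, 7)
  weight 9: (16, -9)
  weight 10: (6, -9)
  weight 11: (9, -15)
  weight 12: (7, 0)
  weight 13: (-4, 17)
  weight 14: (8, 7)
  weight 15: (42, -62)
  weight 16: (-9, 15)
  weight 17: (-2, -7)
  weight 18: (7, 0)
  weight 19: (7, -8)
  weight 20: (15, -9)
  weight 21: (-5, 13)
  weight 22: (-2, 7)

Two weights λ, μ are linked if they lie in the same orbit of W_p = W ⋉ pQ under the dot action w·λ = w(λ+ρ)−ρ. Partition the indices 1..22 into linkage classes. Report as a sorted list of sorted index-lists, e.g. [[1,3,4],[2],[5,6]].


Root system A_2: the 2×2 matrix C matches after relabeling.

Each λ_j+ρ reduced to Ā_11; 2-tuples below use C's row order:

  λ_1 → (6, 1)
  λ_2 → (3, 2)
  λ_3 → (8, 1)
  λ_4 → (3, 3)
  λ_5 → (3, 2)
  λ_6 → (8, 1)
  λ_7 → (3, 3)
  λ_8 → (8, 1)
  λ_9 → (3, 2)
  λ_10 → (1, 7)
  λ_11 → (1, 7)
  λ_12 → (8, 1)
  λ_13 → (4, 4)
  λ_14 → (3, 2)
  λ_15 → (6, 1)
  λ_16 → (3, 3)
  λ_17 → (6, 1)
  λ_18 → (8, 1)
  λ_19 → (1, 7)
  λ_20 → (3, 3)
  λ_21 → (1, 7)
  λ_22 → (1, 7)

Linkage partition of the 22 weights (6 classes, p=11):

[[1, 15, 17], [2, 5, 9, 14], [3, 6, 8, 12, 18], [4, 7, 16, 20], [10, 11, 19, 21, 22], [13]]


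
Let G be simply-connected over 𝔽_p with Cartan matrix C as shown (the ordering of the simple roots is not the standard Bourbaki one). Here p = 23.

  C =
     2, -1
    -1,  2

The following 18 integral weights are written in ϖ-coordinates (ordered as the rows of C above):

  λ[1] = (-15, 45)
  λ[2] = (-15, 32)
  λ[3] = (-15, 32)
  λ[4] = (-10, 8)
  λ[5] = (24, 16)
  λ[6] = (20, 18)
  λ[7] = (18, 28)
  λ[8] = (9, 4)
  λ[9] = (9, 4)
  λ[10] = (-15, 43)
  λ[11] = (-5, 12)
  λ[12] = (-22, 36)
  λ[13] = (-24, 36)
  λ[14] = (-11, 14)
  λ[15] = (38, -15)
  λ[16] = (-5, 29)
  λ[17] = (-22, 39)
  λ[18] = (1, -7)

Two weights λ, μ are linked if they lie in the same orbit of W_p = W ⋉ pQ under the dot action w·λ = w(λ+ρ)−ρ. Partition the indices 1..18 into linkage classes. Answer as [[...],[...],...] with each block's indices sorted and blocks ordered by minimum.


Root system A_2: the 2×2 matrix C matches after relabeling.

Ā_23 reps of the 18 weights (A_2, coords as presented):

  λ_1+ρ ↦ (9, 0) · λ_2+ρ ↦ (4, 9) · λ_3+ρ ↦ (4, 9) · λ_4+ρ ↦ (9, 0) · λ_5+ρ ↦ (4, 2) · λ_6+ρ ↦ (4, 2) · λ_7+ρ ↦ (4, 2) · λ_8+ρ ↦ (10, 5) · λ_9+ρ ↦ (10, 5) · λ_10+ρ ↦ (7, 2) · λ_11+ρ ↦ (4, 9) · λ_12+ρ ↦ (7, 2) · λ_13+ρ ↦ (9, 0) · λ_14+ρ ↦ (10, 5) · λ_15+ρ ↦ (7, 2) · λ_16+ρ ↦ (3, 16) · λ_17+ρ ↦ (4, 2) · λ_18+ρ ↦ (4, 2)

Grouping the 18 weights by Ā_23-representative: 6 linkage classes.

[[1, 4, 13], [2, 3, 11], [5, 6, 7, 17, 18], [8, 9, 14], [10, 12, 15], [16]]


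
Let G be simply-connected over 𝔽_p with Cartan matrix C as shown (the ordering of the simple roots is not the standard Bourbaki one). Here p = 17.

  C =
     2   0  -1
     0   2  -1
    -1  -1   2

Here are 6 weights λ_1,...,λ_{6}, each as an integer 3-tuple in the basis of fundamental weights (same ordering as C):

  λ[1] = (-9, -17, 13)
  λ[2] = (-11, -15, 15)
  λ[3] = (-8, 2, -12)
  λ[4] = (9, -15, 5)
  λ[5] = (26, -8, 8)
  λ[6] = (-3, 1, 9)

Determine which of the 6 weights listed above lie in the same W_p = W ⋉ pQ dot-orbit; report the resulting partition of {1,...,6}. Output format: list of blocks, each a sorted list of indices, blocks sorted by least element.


Type A_3, rank 3, |W|=24; reorder rows/cols to standard.

Folding the 6 weights λ_j+ρ into Ā_17 (reps in the given 3-coord order):

    λ_1+ρ ↦ (2, 6, 8)
    λ_2+ρ ↦ (2, 6, 8)
    λ_3+ρ ↦ (2, 6, 8)
    λ_4+ρ ↦ (2, 6, 8)
    λ_5+ρ ↦ (2, 2, 8)
    λ_6+ρ ↦ (2, 2, 8)

Partition of {1..6} into 2 W_17-dot-orbits:

[[1, 2, 3, 4], [5, 6]]


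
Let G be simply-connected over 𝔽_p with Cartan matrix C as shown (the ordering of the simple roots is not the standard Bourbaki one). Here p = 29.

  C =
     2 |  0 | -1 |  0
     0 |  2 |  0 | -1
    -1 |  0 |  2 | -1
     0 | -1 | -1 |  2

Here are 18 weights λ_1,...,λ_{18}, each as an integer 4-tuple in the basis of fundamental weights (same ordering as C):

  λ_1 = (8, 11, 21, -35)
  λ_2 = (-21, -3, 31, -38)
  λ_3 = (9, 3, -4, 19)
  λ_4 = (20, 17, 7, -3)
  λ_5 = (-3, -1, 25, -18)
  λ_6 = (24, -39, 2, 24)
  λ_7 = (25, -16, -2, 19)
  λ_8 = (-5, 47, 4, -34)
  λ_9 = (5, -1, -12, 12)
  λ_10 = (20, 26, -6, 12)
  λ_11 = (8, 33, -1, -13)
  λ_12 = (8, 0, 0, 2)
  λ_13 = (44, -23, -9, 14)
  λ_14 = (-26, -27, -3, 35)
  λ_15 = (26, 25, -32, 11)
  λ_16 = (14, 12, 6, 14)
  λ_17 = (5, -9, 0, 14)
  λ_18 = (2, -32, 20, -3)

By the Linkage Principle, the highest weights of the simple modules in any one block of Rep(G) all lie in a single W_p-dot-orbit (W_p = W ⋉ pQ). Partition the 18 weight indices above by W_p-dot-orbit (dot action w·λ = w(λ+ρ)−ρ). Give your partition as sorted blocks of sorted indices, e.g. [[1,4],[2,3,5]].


Cartan matrix: type A_4 (|W|=120); un-permuting the 4 rows.

Ā_29 reps of the 18 weights (A_4, coords as presented):

  λ_1 → (2, 17, 7, 0)
  λ_2 → (5, 2, 3, 17)
  λ_3 → (5, 2, 3, 17)
  λ_4 → (5, 0, 6, 2)
  λ_5 → (2, 17, 7, 0)
  λ_6 → (9, 1, 1, 3)
  λ_7 → (9, 1, 1, 3)
  λ_8 → (9, 1, 1, 3)
  λ_9 → (5, 0, 6, 2)
  λ_10 → (5, 0, 6, 2)
  λ_11 → (2, 17, 7, 0)
  λ_12 → (9, 1, 1, 3)
  λ_13 → (6, 8, 1, 7)
  λ_14 → (5, 2, 3, 17)
  λ_15 → (5, 2, 3, 17)
  λ_16 → (6, 8, 1, 7)
  λ_17 → (6, 8, 1, 7)
  λ_18 → (5, 2, 3, 17)

Partition of {1..18} into 5 W_29-dot-orbits:

[[1, 5, 11], [2, 3, 14, 15, 18], [4, 9, 10], [6, 7, 8, 12], [13, 16, 17]]


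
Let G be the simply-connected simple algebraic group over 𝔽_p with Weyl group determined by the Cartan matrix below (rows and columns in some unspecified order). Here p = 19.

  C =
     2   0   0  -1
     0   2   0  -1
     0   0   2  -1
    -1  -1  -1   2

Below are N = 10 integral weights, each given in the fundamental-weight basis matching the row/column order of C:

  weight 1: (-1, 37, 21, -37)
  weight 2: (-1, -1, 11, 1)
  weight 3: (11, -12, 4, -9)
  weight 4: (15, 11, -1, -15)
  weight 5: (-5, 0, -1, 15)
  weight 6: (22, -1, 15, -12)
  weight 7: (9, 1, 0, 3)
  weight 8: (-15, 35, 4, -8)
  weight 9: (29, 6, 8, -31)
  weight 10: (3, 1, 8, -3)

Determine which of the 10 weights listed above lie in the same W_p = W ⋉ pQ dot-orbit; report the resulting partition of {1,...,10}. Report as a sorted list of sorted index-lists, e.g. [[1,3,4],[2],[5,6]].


Dynkin diagram of C (from the 6 off-diagonal −1 entries): D_4.

W_19-reps of the 10 weights in Ā_19 (same 4-coord order as C):

  λ_1 → (0, 0, 12, 2) · λ_2 → (0, 0, 12, 2) · λ_3 → (3, 2, 4, 5) · λ_4 → (0, 0, 12, 2) · λ_5 → (4, 1, 0, 2) · λ_6 → (3, 2, 4, 5) · λ_7 → (10, 2, 1, 2) · λ_8 → (10, 2, 1, 2) · λ_9 → (3, 2, 4, 5) · λ_10 → (2, 0, 7, 2)

The 10 indices split into 5 linkage classes (same alcove rep ⇔ same W_19-dot-orbit):

[[1, 2, 4], [3, 6, 9], [5], [7, 8], [10]]


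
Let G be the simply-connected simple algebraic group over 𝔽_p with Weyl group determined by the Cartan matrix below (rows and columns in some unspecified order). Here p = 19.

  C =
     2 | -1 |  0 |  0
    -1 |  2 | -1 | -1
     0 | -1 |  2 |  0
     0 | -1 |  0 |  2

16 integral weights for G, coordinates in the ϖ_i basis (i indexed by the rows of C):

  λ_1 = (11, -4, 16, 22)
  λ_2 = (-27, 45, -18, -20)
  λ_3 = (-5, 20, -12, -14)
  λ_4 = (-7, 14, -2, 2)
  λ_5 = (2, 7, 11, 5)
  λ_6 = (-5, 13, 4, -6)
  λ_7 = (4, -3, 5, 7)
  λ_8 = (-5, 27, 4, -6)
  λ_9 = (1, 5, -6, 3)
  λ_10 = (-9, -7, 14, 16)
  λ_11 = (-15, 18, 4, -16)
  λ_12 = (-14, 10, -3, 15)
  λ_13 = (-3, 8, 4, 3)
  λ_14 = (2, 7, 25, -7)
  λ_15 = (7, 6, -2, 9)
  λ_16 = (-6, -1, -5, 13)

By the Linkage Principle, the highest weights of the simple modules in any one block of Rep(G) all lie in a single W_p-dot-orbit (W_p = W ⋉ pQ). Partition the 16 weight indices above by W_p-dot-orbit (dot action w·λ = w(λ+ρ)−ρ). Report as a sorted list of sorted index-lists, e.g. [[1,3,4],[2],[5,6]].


Root system D_4: the 4×4 matrix C matches after relabeling.

Each λ_j+ρ reduced to Ā_19; 4-tuples below use C's row order:

  1: (6, 1, 1, 3) · 2: (7, 1, 2, 0) · 3: (3, 2, 4, 6) · 4: (6, 1, 1, 3) · 5: (6, 1, 1, 3) · 6: (4, 0, 5, 5) · 7: (3, 2, 4, 6) · 8: (4, 0, 5, 5) · 9: (2, 1, 5, 4) · 10: (6, 1, 1, 3) · 11: (4, 0, 5, 5) · 12: (3, 2, 4, 6) · 13: (2, 1, 5, 4) · 14: (6, 1, 1, 3) · 15: (2, 1, 5, 4) · 16: (4, 0, 5, 5)

Linkage partition of the 16 weights (5 classes, p=19):

[[1, 4, 5, 10, 14], [2], [3, 7, 12], [6, 8, 11, 16], [9, 13, 15]]


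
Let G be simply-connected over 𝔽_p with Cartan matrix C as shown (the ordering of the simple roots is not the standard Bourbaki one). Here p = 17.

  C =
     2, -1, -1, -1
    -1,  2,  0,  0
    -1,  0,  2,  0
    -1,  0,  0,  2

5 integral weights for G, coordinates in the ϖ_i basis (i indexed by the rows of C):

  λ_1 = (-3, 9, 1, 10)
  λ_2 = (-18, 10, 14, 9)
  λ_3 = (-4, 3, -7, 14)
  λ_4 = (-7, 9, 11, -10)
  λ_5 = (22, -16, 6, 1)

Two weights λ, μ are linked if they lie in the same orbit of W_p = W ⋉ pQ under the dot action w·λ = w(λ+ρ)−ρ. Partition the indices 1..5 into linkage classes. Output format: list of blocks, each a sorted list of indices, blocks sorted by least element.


C ↔ D_4 under row/col permutation; |W(D_4)| = 192.

W_17-reps of the 5 weights in Ā_17 (same 4-coord order as C):

  λ_1+ρ ↦ (0, 6, 2, 7);  λ_2+ρ ↦ (0, 6, 2, 7);  λ_3+ρ ↦ (1, 5, 3, 6);  λ_4+ρ ↦ (1, 5, 3, 6);  λ_5+ρ ↦ (0, 6, 2, 7)

Linkage partition of the 5 weights (2 classes, p=17):

[[1, 2, 5], [3, 4]]


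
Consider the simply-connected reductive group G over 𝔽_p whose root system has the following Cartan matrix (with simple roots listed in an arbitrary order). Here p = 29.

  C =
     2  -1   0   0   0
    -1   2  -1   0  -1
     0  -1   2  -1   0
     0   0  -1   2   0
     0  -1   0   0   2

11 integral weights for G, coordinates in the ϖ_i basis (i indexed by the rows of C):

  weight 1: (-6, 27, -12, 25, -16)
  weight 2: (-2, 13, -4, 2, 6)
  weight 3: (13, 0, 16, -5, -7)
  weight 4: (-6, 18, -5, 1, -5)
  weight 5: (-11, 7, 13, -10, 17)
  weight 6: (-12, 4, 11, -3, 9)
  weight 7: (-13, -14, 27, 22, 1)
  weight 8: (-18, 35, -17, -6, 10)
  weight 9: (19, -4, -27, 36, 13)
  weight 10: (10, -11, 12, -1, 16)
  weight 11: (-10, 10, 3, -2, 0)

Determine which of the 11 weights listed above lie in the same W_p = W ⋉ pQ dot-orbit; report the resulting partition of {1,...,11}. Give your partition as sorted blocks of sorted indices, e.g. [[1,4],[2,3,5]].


Type D_5, rank 5, |W|=1920; reorder rows/cols to standard.

λ_j+ρ reflected into Ā_29 (⟨·,θ^∨⟩≤29); 5-tuples as given:

  1: (9, 2, 3, 1, 1)
  2: (1, 8, 0, 2, 7)
  3: (9, 2, 3, 1, 1)
  4: (5, 6, 2, 2, 4)
  5: (1, 8, 0, 2, 7)
  6: (5, 6, 2, 2, 4)
  7: (9, 2, 3, 1, 1)
  8: (1, 8, 0, 2, 7)
  9: (1, 8, 0, 2, 7)
  10: (1, 8, 0, 2, 7)
  11: (9, 2, 3, 1, 1)

These 11 weights hit 3 W_29-dot-orbits; sizes (4, 5, 2):

[[1, 3, 7, 11], [2, 5, 8, 9, 10], [4, 6]]


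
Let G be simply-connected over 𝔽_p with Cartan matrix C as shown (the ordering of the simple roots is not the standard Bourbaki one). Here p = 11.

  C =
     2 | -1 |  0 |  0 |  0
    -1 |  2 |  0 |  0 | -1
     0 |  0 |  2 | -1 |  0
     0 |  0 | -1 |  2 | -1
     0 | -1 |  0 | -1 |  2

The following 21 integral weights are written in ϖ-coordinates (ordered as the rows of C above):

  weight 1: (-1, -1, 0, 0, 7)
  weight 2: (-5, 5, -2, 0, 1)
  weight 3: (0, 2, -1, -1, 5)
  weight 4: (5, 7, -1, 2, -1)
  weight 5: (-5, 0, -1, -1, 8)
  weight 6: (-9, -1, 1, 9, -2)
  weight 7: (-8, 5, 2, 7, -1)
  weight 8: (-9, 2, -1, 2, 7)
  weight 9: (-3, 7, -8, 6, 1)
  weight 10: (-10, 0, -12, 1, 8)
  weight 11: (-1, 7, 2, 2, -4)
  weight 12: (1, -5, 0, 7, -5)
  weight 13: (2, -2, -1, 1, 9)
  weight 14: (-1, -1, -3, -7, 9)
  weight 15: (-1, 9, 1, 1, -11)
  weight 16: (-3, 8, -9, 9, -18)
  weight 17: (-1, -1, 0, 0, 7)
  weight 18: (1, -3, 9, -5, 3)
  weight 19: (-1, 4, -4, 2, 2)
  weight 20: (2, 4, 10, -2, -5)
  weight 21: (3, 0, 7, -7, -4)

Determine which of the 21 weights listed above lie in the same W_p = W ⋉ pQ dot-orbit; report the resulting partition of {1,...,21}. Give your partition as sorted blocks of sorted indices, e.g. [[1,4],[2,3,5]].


C ↔ A_5 under row/col permutation; |W(A_5)| = 720.

Alcove-folded reps (p=11, 21 weights, presented ϖ-order):

  1: (0, 0, 1, 1, 8);  2: (4, 2, 1, 0, 2);  3: (1, 3, 0, 0, 6);  4: (0, 5, 3, 0, 3);  5: (1, 3, 0, 0, 6);  6: (0, 0, 1, 1, 8);  7: (0, 0, 3, 4, 1);  8: (0, 5, 3, 0, 3);  9: (4, 2, 1, 0, 2);  10: (0, 0, 1, 1, 8);  11: (0, 5, 3, 0, 3);  12: (4, 2, 1, 0, 2);  13: (0, 0, 1, 1, 8);  14: (0, 0, 6, 2, 2);  15: (0, 0, 6, 2, 2);  16: (4, 2, 1, 0, 2);  17: (0, 0, 1, 1, 8);  18: (0, 0, 6, 2, 2);  19: (0, 5, 3, 0, 3);  20: (0, 0, 3, 4, 1);  21: (4, 2, 1, 0, 2)

6 distinct reps among the 21 weights ⇒ 6 W_11-linkage classes:

[[1, 6, 10, 13, 17], [2, 9, 12, 16, 21], [3, 5], [4, 8, 11, 19], [7, 20], [14, 15, 18]]


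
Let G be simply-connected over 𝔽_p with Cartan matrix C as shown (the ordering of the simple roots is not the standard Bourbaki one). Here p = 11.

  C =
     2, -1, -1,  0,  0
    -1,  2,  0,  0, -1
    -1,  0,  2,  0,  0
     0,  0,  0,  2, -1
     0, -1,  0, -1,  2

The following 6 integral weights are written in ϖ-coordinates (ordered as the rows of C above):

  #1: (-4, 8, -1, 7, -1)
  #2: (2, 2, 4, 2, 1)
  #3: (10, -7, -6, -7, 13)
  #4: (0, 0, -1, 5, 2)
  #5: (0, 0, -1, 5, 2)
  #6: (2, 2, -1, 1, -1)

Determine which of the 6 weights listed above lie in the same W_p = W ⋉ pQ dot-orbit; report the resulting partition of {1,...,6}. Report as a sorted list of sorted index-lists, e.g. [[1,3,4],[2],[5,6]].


Cartan matrix: type A_5 (|W|=720); un-permuting the 5 rows.

Folding the 6 weights λ_j+ρ into Ā_11 (reps in the given 5-coord order):

  [1] (3, 3, 0, 2, 0) · [2] (3, 3, 0, 2, 0) · [3] (3, 3, 0, 2, 0) · [4] (1, 1, 0, 6, 3) · [5] (1, 1, 0, 6, 3) · [6] (3, 3, 0, 2, 0)

Grouping the 6 weights by Ā_11-representative: 2 linkage classes.

[[1, 2, 3, 6], [4, 5]]


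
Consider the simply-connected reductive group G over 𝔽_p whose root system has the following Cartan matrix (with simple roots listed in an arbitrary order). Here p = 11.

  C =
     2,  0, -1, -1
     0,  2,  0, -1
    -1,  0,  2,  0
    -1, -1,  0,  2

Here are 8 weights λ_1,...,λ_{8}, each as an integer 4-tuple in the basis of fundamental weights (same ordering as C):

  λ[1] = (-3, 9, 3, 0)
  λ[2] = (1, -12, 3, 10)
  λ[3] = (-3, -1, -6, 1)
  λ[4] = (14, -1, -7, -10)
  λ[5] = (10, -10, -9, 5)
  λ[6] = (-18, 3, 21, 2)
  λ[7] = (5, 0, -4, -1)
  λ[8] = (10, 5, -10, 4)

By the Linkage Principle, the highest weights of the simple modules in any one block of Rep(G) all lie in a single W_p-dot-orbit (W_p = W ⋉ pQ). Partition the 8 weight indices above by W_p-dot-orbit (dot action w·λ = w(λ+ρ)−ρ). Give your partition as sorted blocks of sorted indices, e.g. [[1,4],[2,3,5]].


Type A_4, rank 4, |W|=120; reorder rows/cols to standard.

Alcove-folded reps (p=11, 8 weights, presented ϖ-order):

  λ_1 → (1, 7, 0, 1);  λ_2 → (0, 5, 2, 0);  λ_3 → (0, 5, 2, 0);  λ_4 → (0, 5, 2, 0);  λ_5 → (0, 0, 2, 3);  λ_6 → (3, 1, 3, 0);  λ_7 → (3, 1, 3, 0);  λ_8 → (0, 5, 2, 0)

Partition of {1..8} into 4 W_11-dot-orbits:

[[1], [2, 3, 4, 8], [5], [6, 7]]


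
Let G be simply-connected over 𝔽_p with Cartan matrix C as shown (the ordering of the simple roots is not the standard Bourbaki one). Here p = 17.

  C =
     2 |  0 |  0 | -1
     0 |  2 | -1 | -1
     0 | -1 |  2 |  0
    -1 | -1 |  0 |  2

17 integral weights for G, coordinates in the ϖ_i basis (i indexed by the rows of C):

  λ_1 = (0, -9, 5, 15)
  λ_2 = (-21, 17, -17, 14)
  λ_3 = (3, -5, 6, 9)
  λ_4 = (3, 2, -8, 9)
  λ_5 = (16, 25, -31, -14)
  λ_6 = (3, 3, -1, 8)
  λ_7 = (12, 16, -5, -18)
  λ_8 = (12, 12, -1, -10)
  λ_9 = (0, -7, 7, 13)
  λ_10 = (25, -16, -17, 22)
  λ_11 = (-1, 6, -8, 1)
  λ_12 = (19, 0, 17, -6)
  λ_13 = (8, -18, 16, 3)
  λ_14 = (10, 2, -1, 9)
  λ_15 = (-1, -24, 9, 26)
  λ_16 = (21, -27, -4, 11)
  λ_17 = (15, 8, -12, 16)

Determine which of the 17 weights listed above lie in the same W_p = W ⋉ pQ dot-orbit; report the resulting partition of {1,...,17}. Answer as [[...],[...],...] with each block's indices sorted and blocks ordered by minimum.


Root system A_4: the 4×4 matrix C matches after relabeling.

Ā_17 reps of the 17 weights (A_4, coords as presented):

  [1] (1, 6, 2, 8) · [2] (1, 0, 3, 1) · [3] (4, 4, 3, 6) · [4] (4, 4, 3, 6) · [5] (4, 4, 0, 9) · [6] (4, 4, 0, 9) · [7] (4, 4, 0, 9) · [8] (4, 4, 0, 9) · [9] (1, 6, 2, 8) · [10] (1, 6, 2, 8) · [11] (0, 0, 7, 2) · [12] (1, 0, 3, 1) · [13] (4, 4, 0, 9) · [14] (4, 4, 3, 6) · [15] (4, 4, 3, 6) · [16] (3, 0, 5, 9) · [17] (1, 6, 2, 8)

These 17 weights hit 6 W_17-dot-orbits; sizes (4, 2, 4, 5, 1, 1):

[[1, 9, 10, 17], [2, 12], [3, 4, 14, 15], [5, 6, 7, 8, 13], [11], [16]]


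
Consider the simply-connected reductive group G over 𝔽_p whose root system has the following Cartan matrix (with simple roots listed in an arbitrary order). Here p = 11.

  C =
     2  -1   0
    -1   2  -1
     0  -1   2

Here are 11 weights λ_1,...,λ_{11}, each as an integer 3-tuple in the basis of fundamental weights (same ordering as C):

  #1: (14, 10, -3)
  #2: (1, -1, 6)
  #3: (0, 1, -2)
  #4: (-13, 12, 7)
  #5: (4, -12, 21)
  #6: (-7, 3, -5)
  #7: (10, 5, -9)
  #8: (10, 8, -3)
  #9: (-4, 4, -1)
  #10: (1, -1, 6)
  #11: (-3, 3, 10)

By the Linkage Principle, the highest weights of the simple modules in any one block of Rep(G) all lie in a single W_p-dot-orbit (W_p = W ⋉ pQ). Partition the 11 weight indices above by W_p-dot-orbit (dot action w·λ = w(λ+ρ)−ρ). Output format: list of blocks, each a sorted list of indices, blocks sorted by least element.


Type A_3, rank 3, |W|=24; reorder rows/cols to standard.

Folding the 11 weights λ_j+ρ into Ā_11 (reps in the given 3-coord order):

    1: (2, 0, 7)
    2: (2, 0, 7)
    3: (1, 1, 1)
    4: (1, 1, 1)
    5: (5, 0, 0)
    6: (0, 4, 2)
    7: (3, 2, 0)
    8: (2, 0, 7)
    9: (3, 2, 0)
    10: (2, 0, 7)
    11: (2, 0, 7)

The 11 indices split into 5 linkage classes (same alcove rep ⇔ same W_11-dot-orbit):

[[1, 2, 8, 10, 11], [3, 4], [5], [6], [7, 9]]


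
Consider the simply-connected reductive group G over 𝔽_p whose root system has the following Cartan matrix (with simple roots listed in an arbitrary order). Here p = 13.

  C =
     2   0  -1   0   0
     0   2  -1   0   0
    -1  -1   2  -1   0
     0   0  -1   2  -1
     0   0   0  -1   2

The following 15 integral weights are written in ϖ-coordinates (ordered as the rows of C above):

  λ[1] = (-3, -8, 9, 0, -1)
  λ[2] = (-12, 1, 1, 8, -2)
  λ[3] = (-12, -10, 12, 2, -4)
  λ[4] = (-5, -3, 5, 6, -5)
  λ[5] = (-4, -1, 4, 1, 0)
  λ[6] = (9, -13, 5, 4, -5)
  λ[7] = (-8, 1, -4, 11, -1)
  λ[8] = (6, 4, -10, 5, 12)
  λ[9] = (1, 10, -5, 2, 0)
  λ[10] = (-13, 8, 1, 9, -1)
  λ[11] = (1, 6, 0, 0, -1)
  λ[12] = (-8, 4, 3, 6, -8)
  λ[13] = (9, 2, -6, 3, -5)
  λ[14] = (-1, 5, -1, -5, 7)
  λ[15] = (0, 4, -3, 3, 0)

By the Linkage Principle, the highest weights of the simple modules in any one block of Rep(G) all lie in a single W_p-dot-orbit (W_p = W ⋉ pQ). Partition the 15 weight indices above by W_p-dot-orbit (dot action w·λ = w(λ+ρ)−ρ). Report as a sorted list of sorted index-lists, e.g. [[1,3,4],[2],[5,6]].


C ↔ D_5 under row/col permutation; |W(D_5)| = 1920.

Folding the 15 weights λ_j+ρ into Ā_13 (reps in the given 5-coord order):

  [1] (2, 7, 1, 1, 0);  [2] (2, 7, 1, 1, 0);  [3] (4, 2, 0, 0, 4);  [4] (4, 2, 0, 0, 4);  [5] (3, 0, 2, 2, 1);  [6] (1, 3, 1, 2, 1);  [7] (2, 7, 1, 1, 0);  [8] (4, 2, 0, 0, 4);  [9] (2, 7, 1, 1, 0);  [10] (2, 1, 1, 0, 8);  [11] (2, 7, 1, 1, 0);  [12] (4, 2, 0, 0, 4);  [13] (3, 0, 2, 2, 1);  [14] (4, 2, 0, 0, 4);  [15] (1, 3, 1, 2, 1)

Grouping the 15 weights by Ā_13-representative: 5 linkage classes.

[[1, 2, 7, 9, 11], [3, 4, 8, 12, 14], [5, 13], [6, 15], [10]]


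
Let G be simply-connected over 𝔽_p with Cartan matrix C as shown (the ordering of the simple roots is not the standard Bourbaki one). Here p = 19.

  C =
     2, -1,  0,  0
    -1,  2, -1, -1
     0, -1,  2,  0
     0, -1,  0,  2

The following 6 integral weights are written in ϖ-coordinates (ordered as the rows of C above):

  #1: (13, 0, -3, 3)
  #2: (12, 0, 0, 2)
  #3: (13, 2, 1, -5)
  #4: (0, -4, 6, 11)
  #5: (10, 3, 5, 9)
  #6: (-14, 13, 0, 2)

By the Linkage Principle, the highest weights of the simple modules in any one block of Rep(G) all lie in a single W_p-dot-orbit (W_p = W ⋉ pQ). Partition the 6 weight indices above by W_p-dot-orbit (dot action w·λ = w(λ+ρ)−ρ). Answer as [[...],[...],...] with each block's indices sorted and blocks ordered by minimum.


Cartan matrix: type D_4 (|W|=192); un-permuting the 4 rows.

Each λ_j+ρ reduced to Ā_19; 4-tuples below use C's row order:

  [1] (13, 1, 1, 3)
  [2] (13, 1, 1, 3)
  [3] (13, 1, 1, 3)
  [4] (2, 1, 4, 9)
  [5] (1, 3, 6, 2)
  [6] (13, 1, 1, 3)

Partition of {1..6} into 3 W_19-dot-orbits:

[[1, 2, 3, 6], [4], [5]]


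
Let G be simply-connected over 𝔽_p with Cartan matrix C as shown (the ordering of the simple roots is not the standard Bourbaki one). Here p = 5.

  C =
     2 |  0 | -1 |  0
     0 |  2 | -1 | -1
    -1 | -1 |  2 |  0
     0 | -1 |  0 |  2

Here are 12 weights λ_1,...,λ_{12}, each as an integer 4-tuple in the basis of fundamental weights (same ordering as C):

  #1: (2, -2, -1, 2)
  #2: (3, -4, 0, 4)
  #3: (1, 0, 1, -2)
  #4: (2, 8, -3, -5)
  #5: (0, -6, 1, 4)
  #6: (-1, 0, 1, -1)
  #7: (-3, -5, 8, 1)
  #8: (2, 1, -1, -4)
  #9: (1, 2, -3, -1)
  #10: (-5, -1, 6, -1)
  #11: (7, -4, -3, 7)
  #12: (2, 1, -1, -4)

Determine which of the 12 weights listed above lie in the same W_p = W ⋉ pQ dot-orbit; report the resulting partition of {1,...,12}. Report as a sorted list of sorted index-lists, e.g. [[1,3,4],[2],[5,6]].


Cartan matrix: type A_4 (|W|=120); un-permuting the 4 rows.

Folding the 12 weights λ_j+ρ into Ā_5 (reps in the given 4-coord order):

  1: (2, 0, 1, 2) · 2: (0, 1, 2, 0) · 3: (2, 0, 2, 1) · 4: (2, 0, 2, 1) · 5: (2, 2, 1, 0) · 6: (0, 1, 2, 0) · 7: (2, 0, 1, 2) · 8: (2, 0, 1, 2) · 9: (0, 1, 2, 0) · 10: (2, 2, 1, 0) · 11: (2, 0, 1, 2) · 12: (2, 0, 1, 2)

Grouping the 12 weights by Ā_5-representative: 4 linkage classes.

[[1, 7, 8, 11, 12], [2, 6, 9], [3, 4], [5, 10]]


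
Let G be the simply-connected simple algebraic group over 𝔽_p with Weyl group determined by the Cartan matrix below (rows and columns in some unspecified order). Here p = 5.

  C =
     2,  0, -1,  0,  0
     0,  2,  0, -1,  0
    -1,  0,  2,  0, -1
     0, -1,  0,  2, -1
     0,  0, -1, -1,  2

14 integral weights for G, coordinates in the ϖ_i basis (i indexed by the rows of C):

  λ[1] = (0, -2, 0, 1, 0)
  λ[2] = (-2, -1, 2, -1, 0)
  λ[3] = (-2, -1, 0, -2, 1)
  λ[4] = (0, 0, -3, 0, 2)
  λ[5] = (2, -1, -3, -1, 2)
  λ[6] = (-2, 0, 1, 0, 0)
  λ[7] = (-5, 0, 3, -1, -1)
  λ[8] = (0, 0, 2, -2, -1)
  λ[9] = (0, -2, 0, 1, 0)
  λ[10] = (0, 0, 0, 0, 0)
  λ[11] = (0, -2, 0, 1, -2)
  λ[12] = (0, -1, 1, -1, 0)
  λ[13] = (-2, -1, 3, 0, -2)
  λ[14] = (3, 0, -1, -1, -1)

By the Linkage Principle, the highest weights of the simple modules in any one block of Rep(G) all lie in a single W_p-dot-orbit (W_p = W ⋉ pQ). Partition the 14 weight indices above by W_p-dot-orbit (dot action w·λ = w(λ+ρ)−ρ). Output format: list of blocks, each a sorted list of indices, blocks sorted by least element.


Type A_5, rank 5, |W|=720; reorder rows/cols to standard.

Ā_5 reps of the 14 weights (A_5, coords as presented):

    λ_1 → (1, 1, 1, 1, 1)
    λ_2 → (1, 0, 2, 0, 1)
    λ_3 → (1, 1, 0, 0, 1)
    λ_4 → (1, 1, 1, 1, 1)
    λ_5 → (1, 0, 2, 0, 1)
    λ_6 → (1, 1, 1, 1, 1)
    λ_7 → (4, 1, 0, 0, 0)
    λ_8 → (1, 0, 2, 0, 1)
    λ_9 → (1, 1, 1, 1, 1)
    λ_10 → (1, 1, 1, 1, 1)
    λ_11 → (1, 1, 0, 0, 1)
    λ_12 → (1, 0, 2, 0, 1)
    λ_13 → (1, 0, 2, 0, 1)
    λ_14 → (4, 1, 0, 0, 0)

4 distinct reps among the 14 weights ⇒ 4 W_5-linkage classes:

[[1, 4, 6, 9, 10], [2, 5, 8, 12, 13], [3, 11], [7, 14]]


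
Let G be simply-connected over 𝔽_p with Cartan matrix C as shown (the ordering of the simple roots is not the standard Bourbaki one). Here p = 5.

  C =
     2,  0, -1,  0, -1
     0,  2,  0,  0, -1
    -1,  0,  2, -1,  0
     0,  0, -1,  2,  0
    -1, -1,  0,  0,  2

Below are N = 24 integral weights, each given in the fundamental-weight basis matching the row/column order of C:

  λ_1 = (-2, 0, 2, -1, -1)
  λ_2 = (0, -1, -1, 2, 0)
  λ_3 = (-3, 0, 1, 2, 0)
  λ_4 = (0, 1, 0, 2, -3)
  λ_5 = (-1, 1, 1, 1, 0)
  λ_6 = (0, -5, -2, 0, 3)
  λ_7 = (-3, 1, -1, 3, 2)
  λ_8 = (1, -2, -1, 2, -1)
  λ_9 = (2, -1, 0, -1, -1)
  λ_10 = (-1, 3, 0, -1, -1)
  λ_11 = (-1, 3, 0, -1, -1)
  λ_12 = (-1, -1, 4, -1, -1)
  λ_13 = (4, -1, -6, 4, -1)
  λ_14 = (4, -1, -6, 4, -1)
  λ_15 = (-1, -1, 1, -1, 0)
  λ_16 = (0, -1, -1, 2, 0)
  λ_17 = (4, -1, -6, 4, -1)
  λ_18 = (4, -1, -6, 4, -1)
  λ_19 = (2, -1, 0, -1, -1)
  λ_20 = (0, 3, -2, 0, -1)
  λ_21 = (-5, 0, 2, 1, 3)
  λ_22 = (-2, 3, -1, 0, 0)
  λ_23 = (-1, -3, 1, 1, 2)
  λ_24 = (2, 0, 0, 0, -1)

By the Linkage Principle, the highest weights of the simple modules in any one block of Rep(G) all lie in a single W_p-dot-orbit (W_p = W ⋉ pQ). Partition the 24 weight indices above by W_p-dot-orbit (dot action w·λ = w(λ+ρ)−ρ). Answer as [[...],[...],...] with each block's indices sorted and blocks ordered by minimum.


Dynkin diagram of C (from the 8 off-diagonal −1 entries): A_5.

Ā_5 reps of the 24 weights (A_5, coords as presented):

    λ_1 → (0, 0, 2, 0, 1)
    λ_2 → (1, 0, 0, 3, 1)
    λ_3 → (1, 0, 0, 3, 1)
    λ_4 → (1, 0, 0, 3, 1)
    λ_5 → (0, 0, 2, 0, 1)
    λ_6 → (0, 4, 1, 0, 0)
    λ_7 → (0, 0, 2, 0, 1)
    λ_8 → (1, 0, 0, 3, 1)
    λ_9 → (3, 0, 1, 0, 0)
    λ_10 → (0, 4, 1, 0, 0)
    λ_11 → (0, 4, 1, 0, 0)
    λ_12 → (0, 0, 5, 0, 0)
    λ_13 → (0, 0, 5, 0, 0)
    λ_14 → (0, 0, 5, 0, 0)
    λ_15 → (0, 0, 2, 0, 1)
    λ_16 → (1, 0, 0, 3, 1)
    λ_17 → (0, 0, 5, 0, 0)
    λ_18 → (0, 0, 5, 0, 0)
    λ_19 → (3, 0, 1, 0, 0)
    λ_20 → (0, 4, 1, 0, 0)
    λ_21 → (3, 0, 1, 0, 0)
    λ_22 → (0, 4, 1, 0, 0)
    λ_23 → (0, 0, 2, 0, 1)
    λ_24 → (3, 0, 1, 0, 0)

5 distinct reps among the 24 weights ⇒ 5 W_5-linkage classes:

[[1, 5, 7, 15, 23], [2, 3, 4, 8, 16], [6, 10, 11, 20, 22], [9, 19, 21, 24], [12, 13, 14, 17, 18]]


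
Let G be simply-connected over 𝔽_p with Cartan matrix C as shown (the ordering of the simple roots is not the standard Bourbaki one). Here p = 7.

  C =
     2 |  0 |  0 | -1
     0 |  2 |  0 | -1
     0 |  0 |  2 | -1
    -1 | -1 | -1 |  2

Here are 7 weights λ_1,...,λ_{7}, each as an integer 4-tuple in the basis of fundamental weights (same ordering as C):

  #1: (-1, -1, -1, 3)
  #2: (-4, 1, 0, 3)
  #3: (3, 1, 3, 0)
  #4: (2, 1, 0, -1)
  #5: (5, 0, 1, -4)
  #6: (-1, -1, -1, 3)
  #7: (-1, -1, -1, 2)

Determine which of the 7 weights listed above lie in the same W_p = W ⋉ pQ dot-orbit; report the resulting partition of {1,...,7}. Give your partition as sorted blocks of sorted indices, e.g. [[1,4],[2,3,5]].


Root system D_4: the 4×4 matrix C matches after relabeling.

Folding the 7 weights λ_j+ρ into Ā_7 (reps in the given 4-coord order):

    λ_1+ρ ↦ (0, 0, 0, 3)
    λ_2+ρ ↦ (3, 2, 1, 0)
    λ_3+ρ ↦ (0, 2, 0, 2)
    λ_4+ρ ↦ (3, 2, 1, 0)
    λ_5+ρ ↦ (3, 2, 1, 0)
    λ_6+ρ ↦ (0, 0, 0, 3)
    λ_7+ρ ↦ (0, 0, 0, 3)

Linkage partition of the 7 weights (3 classes, p=7):

[[1, 6, 7], [2, 4, 5], [3]]


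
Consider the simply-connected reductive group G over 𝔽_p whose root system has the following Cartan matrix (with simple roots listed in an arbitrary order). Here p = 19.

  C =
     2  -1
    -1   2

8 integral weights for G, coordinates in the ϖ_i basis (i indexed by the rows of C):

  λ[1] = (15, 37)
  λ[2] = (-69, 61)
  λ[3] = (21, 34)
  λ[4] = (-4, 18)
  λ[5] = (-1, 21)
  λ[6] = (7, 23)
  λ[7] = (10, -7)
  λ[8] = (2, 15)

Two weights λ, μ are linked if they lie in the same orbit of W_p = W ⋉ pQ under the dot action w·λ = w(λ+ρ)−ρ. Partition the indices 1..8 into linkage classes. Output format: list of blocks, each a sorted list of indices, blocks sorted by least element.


Root system A_2: the 2×2 matrix C matches after relabeling.

λ_j+ρ reflected into Ā_19 (⟨·,θ^∨⟩≤19); 2-tuples as given:

    [1] (3, 16)
    [2] (5, 6)
    [3] (3, 16)
    [4] (3, 16)
    [5] (3, 16)
    [6] (5, 6)
    [7] (5, 6)
    [8] (3, 16)

Partition of {1..8} into 2 W_19-dot-orbits:

[[1, 3, 4, 5, 8], [2, 6, 7]]


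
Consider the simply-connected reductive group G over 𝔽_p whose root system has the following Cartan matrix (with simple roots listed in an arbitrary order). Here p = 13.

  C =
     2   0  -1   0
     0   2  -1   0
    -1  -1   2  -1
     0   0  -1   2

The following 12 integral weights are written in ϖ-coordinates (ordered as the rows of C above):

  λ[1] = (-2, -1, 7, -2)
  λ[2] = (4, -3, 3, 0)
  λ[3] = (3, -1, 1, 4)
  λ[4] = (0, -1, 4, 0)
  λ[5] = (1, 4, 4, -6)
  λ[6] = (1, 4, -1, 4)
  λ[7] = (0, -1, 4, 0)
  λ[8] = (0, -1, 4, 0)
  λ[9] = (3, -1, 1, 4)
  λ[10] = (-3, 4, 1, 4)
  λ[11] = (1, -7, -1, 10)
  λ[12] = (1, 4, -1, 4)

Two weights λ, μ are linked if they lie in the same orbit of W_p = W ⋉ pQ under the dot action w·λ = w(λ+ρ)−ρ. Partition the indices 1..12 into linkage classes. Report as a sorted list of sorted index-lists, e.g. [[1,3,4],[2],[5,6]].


D_4 Cartan matrix, 4 simple roots permuted; ρ=(1,1,1,1).

Each λ_j+ρ reduced to Ā_13; 4-tuples below use C's row order:

  [1] (1, 0, 5, 1);  [2] (5, 2, 2, 1);  [3] (4, 0, 2, 5);  [4] (1, 0, 5, 1);  [5] (2, 5, 0, 5);  [6] (2, 5, 0, 5);  [7] (1, 0, 5, 1);  [8] (1, 0, 5, 1);  [9] (4, 0, 2, 5);  [10] (2, 5, 0, 5);  [11] (4, 0, 2, 5);  [12] (2, 5, 0, 5)

Partition of {1..12} into 4 W_13-dot-orbits:

[[1, 4, 7, 8], [2], [3, 9, 11], [5, 6, 10, 12]]


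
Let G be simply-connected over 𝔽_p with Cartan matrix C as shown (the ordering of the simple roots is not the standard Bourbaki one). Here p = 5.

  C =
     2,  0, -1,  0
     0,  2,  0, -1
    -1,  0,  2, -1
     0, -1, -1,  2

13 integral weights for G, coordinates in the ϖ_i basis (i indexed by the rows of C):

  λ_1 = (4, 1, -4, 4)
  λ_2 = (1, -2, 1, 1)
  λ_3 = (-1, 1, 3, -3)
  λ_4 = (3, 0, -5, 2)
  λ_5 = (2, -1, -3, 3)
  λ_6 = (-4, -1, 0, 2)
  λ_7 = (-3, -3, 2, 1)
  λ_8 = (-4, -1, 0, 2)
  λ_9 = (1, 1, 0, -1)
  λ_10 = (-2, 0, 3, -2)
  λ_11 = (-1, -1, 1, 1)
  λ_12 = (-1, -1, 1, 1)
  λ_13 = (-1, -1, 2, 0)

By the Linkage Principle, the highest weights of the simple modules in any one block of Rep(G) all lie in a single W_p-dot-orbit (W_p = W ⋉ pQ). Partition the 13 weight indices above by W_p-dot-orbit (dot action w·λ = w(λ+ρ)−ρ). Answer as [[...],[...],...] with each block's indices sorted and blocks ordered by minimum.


A_4 Cartan matrix, 4 simple roots permuted; ρ=(1,1,1,1).

W_5-reps of the 13 weights in Ā_5 (same 4-coord order as C):

  1: (2, 2, 1, 0);  2: (1, 0, 2, 1);  3: (0, 0, 2, 2);  4: (0, 0, 3, 1);  5: (1, 0, 2, 2);  6: (1, 0, 2, 1);  7: (2, 2, 1, 0);  8: (1, 0, 2, 1);  9: (2, 2, 1, 0);  10: (1, 0, 2, 1);  11: (0, 0, 2, 2);  12: (0, 0, 2, 2);  13: (0, 0, 3, 1)

These 13 weights hit 5 W_5-dot-orbits; sizes (3, 4, 3, 2, 1):

[[1, 7, 9], [2, 6, 8, 10], [3, 11, 12], [4, 13], [5]]


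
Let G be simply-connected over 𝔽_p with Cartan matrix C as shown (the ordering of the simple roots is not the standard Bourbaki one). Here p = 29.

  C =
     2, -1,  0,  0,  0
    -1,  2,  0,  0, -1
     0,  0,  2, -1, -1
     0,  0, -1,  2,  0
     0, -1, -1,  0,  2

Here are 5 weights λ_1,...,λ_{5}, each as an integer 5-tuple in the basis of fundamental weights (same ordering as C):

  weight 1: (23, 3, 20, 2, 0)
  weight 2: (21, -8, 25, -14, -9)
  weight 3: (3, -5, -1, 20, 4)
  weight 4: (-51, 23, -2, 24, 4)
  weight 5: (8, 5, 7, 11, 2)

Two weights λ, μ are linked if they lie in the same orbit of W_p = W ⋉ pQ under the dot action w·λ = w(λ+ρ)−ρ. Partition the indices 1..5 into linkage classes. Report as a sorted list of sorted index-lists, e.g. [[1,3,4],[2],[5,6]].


Type A_5, rank 5, |W|=720; reorder rows/cols to standard.

Folding the 5 weights λ_j+ρ into Ā_29 (reps in the given 5-coord order):

  1: (0, 4, 0, 21, 1);  2: (3, 8, 2, 7, 5);  3: (0, 4, 0, 21, 1);  4: (0, 4, 0, 21, 1);  5: (0, 6, 8, 3, 3)

Linkage partition of the 5 weights (3 classes, p=29):

[[1, 3, 4], [2], [5]]


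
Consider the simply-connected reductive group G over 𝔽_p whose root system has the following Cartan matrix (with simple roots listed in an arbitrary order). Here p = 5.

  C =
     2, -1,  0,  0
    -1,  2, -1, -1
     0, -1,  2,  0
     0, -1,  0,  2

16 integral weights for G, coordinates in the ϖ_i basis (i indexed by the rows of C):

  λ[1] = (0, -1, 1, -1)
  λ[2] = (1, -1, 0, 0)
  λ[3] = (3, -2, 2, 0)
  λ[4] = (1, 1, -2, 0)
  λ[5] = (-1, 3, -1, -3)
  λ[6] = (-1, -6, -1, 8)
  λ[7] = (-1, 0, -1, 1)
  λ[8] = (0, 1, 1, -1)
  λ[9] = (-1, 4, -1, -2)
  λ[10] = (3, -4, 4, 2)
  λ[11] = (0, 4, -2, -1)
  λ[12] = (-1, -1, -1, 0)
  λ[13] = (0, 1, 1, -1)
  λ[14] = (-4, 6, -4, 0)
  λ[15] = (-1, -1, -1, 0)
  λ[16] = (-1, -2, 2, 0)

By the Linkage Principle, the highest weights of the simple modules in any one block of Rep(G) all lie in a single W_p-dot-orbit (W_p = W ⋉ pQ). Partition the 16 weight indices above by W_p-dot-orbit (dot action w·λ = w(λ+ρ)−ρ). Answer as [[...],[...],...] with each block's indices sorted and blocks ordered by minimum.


C ↔ D_4 under row/col permutation; |W(D_4)| = 192.

Alcove-folded reps (p=5, 16 weights, presented ϖ-order):

  λ_1 → (1, 0, 2, 0)
  λ_2 → (2, 0, 1, 1)
  λ_3 → (2, 0, 1, 1)
  λ_4 → (2, 0, 1, 1)
  λ_5 → (0, 1, 0, 2)
  λ_6 → (0, 0, 0, 1)
  λ_7 → (0, 1, 0, 2)
  λ_8 → (1, 0, 2, 0)
  λ_9 → (0, 0, 0, 1)
  λ_10 → (0, 0, 1, 1)
  λ_11 → (0, 0, 0, 1)
  λ_12 → (0, 0, 0, 1)
  λ_13 → (1, 0, 2, 0)
  λ_14 → (0, 1, 0, 2)
  λ_15 → (0, 0, 0, 1)
  λ_16 → (1, 0, 2, 0)

Linkage partition of the 16 weights (5 classes, p=5):

[[1, 8, 13, 16], [2, 3, 4], [5, 7, 14], [6, 9, 11, 12, 15], [10]]


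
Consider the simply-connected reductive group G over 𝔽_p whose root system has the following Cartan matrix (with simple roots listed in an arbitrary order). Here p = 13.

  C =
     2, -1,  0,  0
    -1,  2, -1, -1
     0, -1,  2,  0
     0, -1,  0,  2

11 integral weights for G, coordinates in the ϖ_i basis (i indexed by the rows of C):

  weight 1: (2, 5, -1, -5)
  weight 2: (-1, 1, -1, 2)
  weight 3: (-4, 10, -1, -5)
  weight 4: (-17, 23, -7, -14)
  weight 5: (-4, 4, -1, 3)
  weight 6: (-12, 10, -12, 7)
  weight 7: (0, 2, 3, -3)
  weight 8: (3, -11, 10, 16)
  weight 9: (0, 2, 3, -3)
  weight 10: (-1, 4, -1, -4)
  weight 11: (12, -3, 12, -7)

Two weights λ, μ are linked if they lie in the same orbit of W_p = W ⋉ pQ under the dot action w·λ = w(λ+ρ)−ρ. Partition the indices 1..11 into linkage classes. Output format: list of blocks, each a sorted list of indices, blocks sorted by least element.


Type D_4, rank 4, |W|=192; reorder rows/cols to standard.

Folding the 11 weights λ_j+ρ into Ā_13 (reps in the given 4-coord order):

    1: (3, 2, 0, 4)
    2: (0, 2, 0, 3)
    3: (3, 2, 0, 4)
    4: (0, 2, 0, 3)
    5: (3, 2, 0, 4)
    6: (0, 2, 0, 3)
    7: (1, 1, 4, 2)
    8: (1, 1, 4, 2)
    9: (1, 1, 4, 2)
    10: (0, 2, 0, 3)
    11: (0, 2, 0, 3)

These 11 weights hit 3 W_13-dot-orbits; sizes (3, 5, 3):

[[1, 3, 5], [2, 4, 6, 10, 11], [7, 8, 9]]


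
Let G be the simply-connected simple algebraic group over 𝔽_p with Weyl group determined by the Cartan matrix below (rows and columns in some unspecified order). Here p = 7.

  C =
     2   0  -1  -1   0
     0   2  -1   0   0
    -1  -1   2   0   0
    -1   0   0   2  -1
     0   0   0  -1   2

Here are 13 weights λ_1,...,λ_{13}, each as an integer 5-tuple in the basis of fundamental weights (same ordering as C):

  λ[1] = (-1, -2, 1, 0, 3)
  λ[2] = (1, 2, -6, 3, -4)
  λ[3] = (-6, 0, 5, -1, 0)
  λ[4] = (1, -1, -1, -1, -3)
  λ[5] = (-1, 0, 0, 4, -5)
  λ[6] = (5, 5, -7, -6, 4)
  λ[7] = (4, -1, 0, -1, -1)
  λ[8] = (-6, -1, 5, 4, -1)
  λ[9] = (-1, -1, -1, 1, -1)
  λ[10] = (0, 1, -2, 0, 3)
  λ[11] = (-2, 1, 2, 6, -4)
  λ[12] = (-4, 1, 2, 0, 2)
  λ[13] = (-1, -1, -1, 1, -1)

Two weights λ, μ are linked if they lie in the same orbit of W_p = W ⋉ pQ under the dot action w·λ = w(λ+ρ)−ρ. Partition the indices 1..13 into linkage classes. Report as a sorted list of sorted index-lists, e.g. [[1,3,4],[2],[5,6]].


Type A_5, rank 5, |W|=720; reorder rows/cols to standard.

Each λ_j+ρ reduced to Ā_7; 5-tuples below use C's row order:

  [1] (0, 1, 1, 1, 4);  [2] (1, 2, 0, 2, 1);  [3] (0, 1, 1, 1, 4);  [4] (0, 0, 0, 2, 0);  [5] (0, 1, 1, 1, 4);  [6] (5, 0, 1, 0, 0);  [7] (5, 0, 1, 0, 0);  [8] (5, 0, 1, 0, 0);  [9] (0, 0, 0, 2, 0);  [10] (0, 1, 1, 1, 4);  [11] (1, 2, 0, 2, 1);  [12] (1, 2, 0, 2, 1);  [13] (0, 0, 0, 2, 0)

Grouping the 13 weights by Ā_7-representative: 4 linkage classes.

[[1, 3, 5, 10], [2, 11, 12], [4, 9, 13], [6, 7, 8]]


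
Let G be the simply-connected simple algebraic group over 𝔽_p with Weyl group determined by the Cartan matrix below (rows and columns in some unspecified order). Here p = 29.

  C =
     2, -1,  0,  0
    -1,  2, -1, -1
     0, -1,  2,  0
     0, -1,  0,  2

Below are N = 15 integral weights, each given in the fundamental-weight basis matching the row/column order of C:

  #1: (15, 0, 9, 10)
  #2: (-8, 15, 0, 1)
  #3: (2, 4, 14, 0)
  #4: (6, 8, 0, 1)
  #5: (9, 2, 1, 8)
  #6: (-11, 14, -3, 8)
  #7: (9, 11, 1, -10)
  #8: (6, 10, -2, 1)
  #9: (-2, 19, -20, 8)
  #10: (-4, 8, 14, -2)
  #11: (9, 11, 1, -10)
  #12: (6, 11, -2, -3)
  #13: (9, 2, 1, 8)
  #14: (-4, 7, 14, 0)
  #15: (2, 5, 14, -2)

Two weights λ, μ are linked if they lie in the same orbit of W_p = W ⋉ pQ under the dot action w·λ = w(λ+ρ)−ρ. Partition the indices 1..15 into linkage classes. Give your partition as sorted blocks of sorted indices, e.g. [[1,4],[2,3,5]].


Root system D_4: the 4×4 matrix C matches after relabeling.

Ā_29 reps of the 15 weights (D_4, coords as presented):

    [1] (7, 9, 1, 2)
    [2] (7, 9, 1, 2)
    [3] (3, 5, 15, 1)
    [4] (7, 9, 1, 2)
    [5] (10, 3, 2, 9)
    [6] (10, 3, 2, 9)
    [7] (10, 3, 2, 9)
    [8] (7, 9, 1, 2)
    [9] (1, 0, 19, 9)
    [10] (3, 5, 15, 1)
    [11] (10, 3, 2, 9)
    [12] (7, 9, 1, 2)
    [13] (10, 3, 2, 9)
    [14] (3, 5, 15, 1)
    [15] (3, 5, 15, 1)

Linkage partition of the 15 weights (4 classes, p=29):

[[1, 2, 4, 8, 12], [3, 10, 14, 15], [5, 6, 7, 11, 13], [9]]
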